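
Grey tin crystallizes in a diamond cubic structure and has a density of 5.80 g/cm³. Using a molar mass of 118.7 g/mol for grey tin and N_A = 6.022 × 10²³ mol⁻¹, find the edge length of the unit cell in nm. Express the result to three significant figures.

0.648 nm

With Z = 8 atoms per diamond cubic cell, a³ = Z·M/(N_A·ρ) = 8 × 118.7 / (6.022 × 10²³ × 5.800 g/cm³) = 2.719 × 10^-22 cm³.
a = (2.719 × 10^-22)^(1/3) = 6.478 × 10^-8 cm = 0.648 nm.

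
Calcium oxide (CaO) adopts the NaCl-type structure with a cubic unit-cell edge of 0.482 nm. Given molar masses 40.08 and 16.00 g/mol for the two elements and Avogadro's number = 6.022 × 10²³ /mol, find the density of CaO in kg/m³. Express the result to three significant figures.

3330 kg/m³

The NaCl-type structure contains Z = 4 formula units per cell; M(CaO) = 40.08 + 16.00 = 56.08 g/mol.
a³ = (4.820 × 10^-8 cm)³ = 1.120 × 10^-22 cm³.
ρ = 4 × 56.08 / (6.022 × 10²³ × 1.120 × 10^-22) = 3.326 g/cm³ = 3330 kg/m³.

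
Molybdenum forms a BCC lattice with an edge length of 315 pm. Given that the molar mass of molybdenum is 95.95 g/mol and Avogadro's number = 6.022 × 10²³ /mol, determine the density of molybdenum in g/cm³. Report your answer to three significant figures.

10.2 g/cm³

A BCC unit cell contains Z = 2 atoms.
Cell volume: a³ = (315 pm)³ = (3.150 × 10^-8 cm)³ = 3.126 × 10^-23 cm³.
ρ = Z·M/(N_A·a³) = 2 × 95.95 / (6.022 × 10²³ × 3.126 × 10^-23) = 10.20 g/cm³.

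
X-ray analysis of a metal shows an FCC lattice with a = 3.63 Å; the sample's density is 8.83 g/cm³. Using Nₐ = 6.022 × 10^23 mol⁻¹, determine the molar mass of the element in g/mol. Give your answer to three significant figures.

63.6 g/mol

An FCC cell has Z = 4 atoms; a = 3.630 × 10^-8 cm.
M = ρ·N_A·a³/Z = 8.83 × 6.022 × 10²³ × 4.783 × 10^-23 / 4 = 63.6 g/mol.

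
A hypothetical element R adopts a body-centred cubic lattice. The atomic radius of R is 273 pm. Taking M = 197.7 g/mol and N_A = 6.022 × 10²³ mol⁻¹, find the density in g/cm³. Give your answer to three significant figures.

2.62 g/cm³

In a BCC lattice, atoms touch along the body diagonal, so √3·a = 4r, giving a = 630.5 pm = 6.305 × 10^-8 cm.
With Z = 2, ρ = Z·M/(N_A·a³) = 2 × 197.7 / (6.022 × 10²³ × 2.506 × 10^-22) = 2.620 g/cm³.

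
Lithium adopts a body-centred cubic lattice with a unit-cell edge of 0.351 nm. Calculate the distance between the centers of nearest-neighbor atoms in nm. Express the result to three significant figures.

In a BCC structure, atoms touch along the body diagonal, so √3·a = 4r; the nearest-neighbor distance equals 2r = 0.8660·a.
d = 0.8660 × 0.351 = 0.304 nm.

0.304 nm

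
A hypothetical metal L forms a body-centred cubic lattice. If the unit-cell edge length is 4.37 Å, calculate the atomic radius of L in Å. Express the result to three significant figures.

1.89 Å

In a BCC lattice, atoms touch along the body diagonal, so √3·a = 4r.
r = √3·a/4 = 1.7321 × 4.37 / 4 = 1.89 Å.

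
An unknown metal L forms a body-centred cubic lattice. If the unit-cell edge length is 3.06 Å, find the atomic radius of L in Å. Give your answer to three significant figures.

1.33 Å

In a BCC lattice, atoms touch along the body diagonal, so √3·a = 4r.
r = √3·a/4 = 1.7321 × 3.06 / 4 = 1.33 Å.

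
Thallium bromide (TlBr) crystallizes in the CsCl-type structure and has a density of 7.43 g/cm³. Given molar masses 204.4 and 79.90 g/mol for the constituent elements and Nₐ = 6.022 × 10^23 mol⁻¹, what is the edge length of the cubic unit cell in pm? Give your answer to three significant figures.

M(TlBr) = 284.3 g/mol; Z = 1 formula unit per cell.
a³ = Z·M/(N_A·ρ) = 1 × 284.3 / (6.022 × 10²³ × 7.43) = 6.354 × 10^-23 cm³, so a = 3.990 × 10^-8 cm = 399 pm.

399 pm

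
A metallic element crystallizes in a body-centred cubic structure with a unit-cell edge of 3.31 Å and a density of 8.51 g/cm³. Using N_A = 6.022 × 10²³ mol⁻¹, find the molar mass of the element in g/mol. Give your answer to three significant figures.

A BCC cell has Z = 2 atoms; a = 3.310 × 10^-8 cm.
M = ρ·N_A·a³/Z = 8.51 × 6.022 × 10²³ × 3.626 × 10^-23 / 2 = 92.9 g/mol.

92.9 g/mol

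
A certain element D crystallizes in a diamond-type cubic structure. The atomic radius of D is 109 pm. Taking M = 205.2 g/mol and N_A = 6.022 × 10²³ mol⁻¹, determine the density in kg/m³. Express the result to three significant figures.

21400 kg/m³

In a diamond cubic lattice, nearest neighbors lie along the body diagonal with √3·a = 8r, giving a = 503.4 pm = 5.034 × 10^-8 cm.
With Z = 8, ρ = Z·M/(N_A·a³) = 8 × 205.2 / (6.022 × 10²³ × 1.276 × 10^-22) = 21.36 g/cm³ = 21400 kg/m³.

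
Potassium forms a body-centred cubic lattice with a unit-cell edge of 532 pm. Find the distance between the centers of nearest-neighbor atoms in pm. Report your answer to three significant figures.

In a BCC structure, atoms touch along the body diagonal, so √3·a = 4r; the nearest-neighbor distance equals 2r = 0.8660·a.
d = 0.8660 × 532 = 461 pm.

461 pm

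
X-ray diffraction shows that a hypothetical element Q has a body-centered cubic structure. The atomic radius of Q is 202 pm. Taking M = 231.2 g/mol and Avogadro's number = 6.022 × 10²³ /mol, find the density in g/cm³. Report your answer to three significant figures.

7.56 g/cm³

In a BCC lattice, atoms touch along the body diagonal, so √3·a = 4r, giving a = 466.5 pm = 4.665 × 10^-8 cm.
With Z = 2, ρ = Z·M/(N_A·a³) = 2 × 231.2 / (6.022 × 10²³ × 1.015 × 10^-22) = 7.564 g/cm³.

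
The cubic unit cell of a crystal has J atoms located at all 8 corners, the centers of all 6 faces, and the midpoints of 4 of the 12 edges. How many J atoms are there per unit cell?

5

Corner atoms are shared by 8 cells (1/8 each), face atoms by 2 (1/2 each), edge atoms by 4 (1/4 each).
Net atoms = 8 × 1/8 + 6 × 1/2 + 4 × 1/4 = 1 + 3 + 1 = 5.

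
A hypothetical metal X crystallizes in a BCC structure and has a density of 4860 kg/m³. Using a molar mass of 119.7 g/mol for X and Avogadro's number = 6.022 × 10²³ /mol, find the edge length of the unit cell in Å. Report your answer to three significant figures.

4.34 Å

With Z = 2 atoms per BCC cell, a³ = Z·M/(N_A·ρ) = 2 × 119.7 / (6.022 × 10²³ × 4.860 g/cm³) = 8.180 × 10^-23 cm³.
a = (8.180 × 10^-23)^(1/3) = 4.341 × 10^-8 cm = 4.34 Å.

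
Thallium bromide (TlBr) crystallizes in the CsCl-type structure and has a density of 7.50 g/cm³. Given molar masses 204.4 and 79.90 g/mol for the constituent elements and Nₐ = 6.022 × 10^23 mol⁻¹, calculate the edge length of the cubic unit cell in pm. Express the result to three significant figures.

M(TlBr) = 284.3 g/mol; Z = 1 formula unit per cell.
a³ = Z·M/(N_A·ρ) = 1 × 284.3 / (6.022 × 10²³ × 7.50) = 6.295 × 10^-23 cm³, so a = 3.978 × 10^-8 cm = 398 pm.

398 pm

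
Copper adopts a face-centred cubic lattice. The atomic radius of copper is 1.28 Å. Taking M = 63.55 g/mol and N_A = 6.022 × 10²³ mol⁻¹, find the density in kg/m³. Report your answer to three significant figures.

In an FCC lattice, atoms touch along the face diagonal, so √2·a = 4r, giving a = 3.620 Å = 3.620 × 10^-8 cm.
With Z = 4, ρ = Z·M/(N_A·a³) = 4 × 63.55 / (6.022 × 10²³ × 4.745 × 10^-23) = 8.895 g/cm³ = 8900 kg/m³.

8900 kg/m³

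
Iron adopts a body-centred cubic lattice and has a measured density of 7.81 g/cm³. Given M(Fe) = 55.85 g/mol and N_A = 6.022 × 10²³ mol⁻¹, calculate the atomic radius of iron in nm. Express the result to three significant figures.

For a BCC cell (Z = 2), a³ = Z·M/(N_A·ρ) = 2 × 55.85 / (6.022 × 10²³ × 7.810) = 2.375 × 10^-23 cm³, so a = 2.874 × 10^-8 cm = 0.2874 nm.
Atoms touch along the body diagonal, so √3·a = 4r, so r = 0.4330 × a = 0.124 nm.

0.124 nm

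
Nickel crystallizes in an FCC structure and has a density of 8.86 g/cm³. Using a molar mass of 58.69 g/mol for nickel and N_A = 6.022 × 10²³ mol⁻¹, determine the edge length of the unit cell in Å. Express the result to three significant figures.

3.53 Å

With Z = 4 atoms per FCC cell, a³ = Z·M/(N_A·ρ) = 4 × 58.69 / (6.022 × 10²³ × 8.860 g/cm³) = 4.400 × 10^-23 cm³.
a = (4.400 × 10^-23)^(1/3) = 3.530 × 10^-8 cm = 3.53 Å.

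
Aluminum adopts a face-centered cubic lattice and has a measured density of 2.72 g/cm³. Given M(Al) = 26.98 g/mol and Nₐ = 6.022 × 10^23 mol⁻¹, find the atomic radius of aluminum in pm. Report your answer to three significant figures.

For an FCC cell (Z = 4), a³ = Z·M/(N_A·ρ) = 4 × 26.98 / (6.022 × 10²³ × 2.720) = 6.589 × 10^-23 cm³, so a = 4.039 × 10^-8 cm = 403.9 pm.
Atoms touch along the face diagonal, so √2·a = 4r, so r = 0.3536 × a = 143 pm.

143 pm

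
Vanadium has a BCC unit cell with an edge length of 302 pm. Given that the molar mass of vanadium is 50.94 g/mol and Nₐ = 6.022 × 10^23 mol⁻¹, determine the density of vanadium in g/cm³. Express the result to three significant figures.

A BCC unit cell contains Z = 2 atoms.
Cell volume: a³ = (302 pm)³ = (3.020 × 10^-8 cm)³ = 2.754 × 10^-23 cm³.
ρ = Z·M/(N_A·a³) = 2 × 50.94 / (6.022 × 10²³ × 2.754 × 10^-23) = 6.142 g/cm³.

6.14 g/cm³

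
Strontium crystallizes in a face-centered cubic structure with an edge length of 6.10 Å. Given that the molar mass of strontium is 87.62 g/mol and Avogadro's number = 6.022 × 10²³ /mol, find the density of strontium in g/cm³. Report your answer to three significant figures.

2.56 g/cm³

An FCC unit cell contains Z = 4 atoms.
Cell volume: a³ = (6.10 Å)³ = (6.100 × 10^-8 cm)³ = 2.270 × 10^-22 cm³.
ρ = Z·M/(N_A·a³) = 4 × 87.62 / (6.022 × 10²³ × 2.270 × 10^-22) = 2.564 g/cm³.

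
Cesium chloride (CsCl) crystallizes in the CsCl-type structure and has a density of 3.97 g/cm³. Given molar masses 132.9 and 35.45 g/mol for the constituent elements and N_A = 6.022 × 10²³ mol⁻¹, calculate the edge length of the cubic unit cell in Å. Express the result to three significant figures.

M(CsCl) = 168.35 g/mol; Z = 1 formula unit per cell.
a³ = Z·M/(N_A·ρ) = 1 × 168.35 / (6.022 × 10²³ × 3.97) = 7.042 × 10^-23 cm³, so a = 4.129 × 10^-8 cm = 4.13 Å.

4.13 Å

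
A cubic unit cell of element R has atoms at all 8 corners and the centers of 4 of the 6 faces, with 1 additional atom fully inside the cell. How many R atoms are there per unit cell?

Corner atoms are shared by 8 cells (1/8 each), face atoms by 2 (1/2 each), interior atoms are unshared.
Net atoms = 8 × 1/8 + 4 × 1/2 + 1 = 1 + 2 + 1 = 4.

4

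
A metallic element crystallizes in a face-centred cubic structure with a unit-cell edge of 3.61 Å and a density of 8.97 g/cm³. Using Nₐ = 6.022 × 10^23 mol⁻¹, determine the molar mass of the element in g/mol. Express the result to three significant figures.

An FCC cell has Z = 4 atoms; a = 3.610 × 10^-8 cm.
M = ρ·N_A·a³/Z = 8.97 × 6.022 × 10²³ × 4.705 × 10^-23 / 4 = 63.5 g/mol.

63.5 g/mol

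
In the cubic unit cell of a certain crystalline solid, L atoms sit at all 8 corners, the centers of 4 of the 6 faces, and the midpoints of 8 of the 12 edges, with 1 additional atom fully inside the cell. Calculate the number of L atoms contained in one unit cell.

Corner atoms are shared by 8 cells (1/8 each), face atoms by 2 (1/2 each), edge atoms by 4 (1/4 each), interior atoms are unshared.
Net atoms = 8 × 1/8 + 4 × 1/2 + 8 × 1/4 + 1 = 1 + 2 + 2 + 1 = 6.

6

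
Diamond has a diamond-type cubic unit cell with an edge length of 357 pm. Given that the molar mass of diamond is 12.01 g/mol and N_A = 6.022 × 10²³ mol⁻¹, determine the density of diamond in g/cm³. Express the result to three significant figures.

A diamond cubic unit cell contains Z = 8 atoms.
Cell volume: a³ = (357 pm)³ = (3.570 × 10^-8 cm)³ = 4.550 × 10^-23 cm³.
ρ = Z·M/(N_A·a³) = 8 × 12.01 / (6.022 × 10²³ × 4.550 × 10^-23) = 3.507 g/cm³.

3.51 g/cm³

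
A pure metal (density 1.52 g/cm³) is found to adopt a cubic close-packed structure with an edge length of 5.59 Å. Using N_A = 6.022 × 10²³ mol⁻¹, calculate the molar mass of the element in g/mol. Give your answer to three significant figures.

An FCC cell has Z = 4 atoms; a = 5.590 × 10^-8 cm.
M = ρ·N_A·a³/Z = 1.52 × 6.022 × 10²³ × 1.747 × 10^-22 / 4 = 40.0 g/mol.

40.0 g/mol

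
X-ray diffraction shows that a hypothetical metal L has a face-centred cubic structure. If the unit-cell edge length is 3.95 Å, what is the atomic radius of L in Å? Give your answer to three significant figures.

In an FCC lattice, atoms touch along the face diagonal, so √2·a = 4r.
r = √2·a/4 = 1.4142 × 3.95 / 4 = 1.40 Å.

1.40 Å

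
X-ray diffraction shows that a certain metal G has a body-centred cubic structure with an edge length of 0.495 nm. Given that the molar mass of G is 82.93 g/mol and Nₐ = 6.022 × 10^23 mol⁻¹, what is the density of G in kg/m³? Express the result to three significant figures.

2270 kg/m³

A BCC unit cell contains Z = 2 atoms.
Cell volume: a³ = (0.495 nm)³ = (4.950 × 10^-8 cm)³ = 1.213 × 10^-22 cm³.
ρ = Z·M/(N_A·a³) = 2 × 82.93 / (6.022 × 10²³ × 1.213 × 10^-22) = 2.271 g/cm³ = 2270 kg/m³.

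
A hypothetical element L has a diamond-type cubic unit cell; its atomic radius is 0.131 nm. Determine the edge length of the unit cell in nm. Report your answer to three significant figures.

0.605 nm

In a diamond cubic lattice, nearest neighbors lie along the body diagonal with √3·a = 8r.
a = 8r/√3 = 8 × 0.131 / 1.7321 = 0.605 nm.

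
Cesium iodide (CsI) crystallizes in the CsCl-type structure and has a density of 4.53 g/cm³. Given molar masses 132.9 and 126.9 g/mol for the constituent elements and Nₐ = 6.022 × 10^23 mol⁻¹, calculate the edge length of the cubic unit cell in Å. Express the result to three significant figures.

4.57 Å

M(CsI) = 259.8 g/mol; Z = 1 formula unit per cell.
a³ = Z·M/(N_A·ρ) = 1 × 259.8 / (6.022 × 10²³ × 4.53) = 9.524 × 10^-23 cm³, so a = 4.567 × 10^-8 cm = 4.57 Å.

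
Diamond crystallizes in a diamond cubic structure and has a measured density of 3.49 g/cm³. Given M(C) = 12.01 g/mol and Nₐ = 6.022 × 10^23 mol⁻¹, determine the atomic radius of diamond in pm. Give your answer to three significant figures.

For a diamond cubic cell (Z = 8), a³ = Z·M/(N_A·ρ) = 8 × 12.01 / (6.022 × 10²³ × 3.490) = 4.572 × 10^-23 cm³, so a = 3.576 × 10^-8 cm = 357.6 pm.
Nearest neighbors lie along the body diagonal with √3·a = 8r, so r = 0.2165 × a = 77.4 pm.

77.4 pm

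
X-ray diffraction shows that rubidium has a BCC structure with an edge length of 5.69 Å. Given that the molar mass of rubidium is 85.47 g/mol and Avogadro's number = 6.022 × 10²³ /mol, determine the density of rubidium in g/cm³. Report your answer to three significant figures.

1.54 g/cm³

A BCC unit cell contains Z = 2 atoms.
Cell volume: a³ = (5.69 Å)³ = (5.690 × 10^-8 cm)³ = 1.842 × 10^-22 cm³.
ρ = Z·M/(N_A·a³) = 2 × 85.47 / (6.022 × 10²³ × 1.842 × 10^-22) = 1.541 g/cm³.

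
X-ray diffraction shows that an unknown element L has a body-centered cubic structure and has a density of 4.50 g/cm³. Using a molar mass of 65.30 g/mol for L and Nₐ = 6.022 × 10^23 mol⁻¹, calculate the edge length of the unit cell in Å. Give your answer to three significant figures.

With Z = 2 atoms per BCC cell, a³ = Z·M/(N_A·ρ) = 2 × 65.30 / (6.022 × 10²³ × 4.500 g/cm³) = 4.819 × 10^-23 cm³.
a = (4.819 × 10^-23)^(1/3) = 3.639 × 10^-8 cm = 3.64 Å.

3.64 Å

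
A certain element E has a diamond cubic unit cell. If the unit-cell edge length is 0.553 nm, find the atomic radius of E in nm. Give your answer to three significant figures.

In a diamond cubic lattice, nearest neighbors lie along the body diagonal with √3·a = 8r.
r = √3·a/8 = 1.7321 × 0.553 / 8 = 0.120 nm.

0.120 nm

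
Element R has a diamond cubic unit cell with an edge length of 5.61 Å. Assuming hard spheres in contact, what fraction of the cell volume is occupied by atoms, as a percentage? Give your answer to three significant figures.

34.0%

In a diamond cubic lattice nearest neighbors lie along the body diagonal with √3·a = 8r, so r = 0.2165a = 1.215 Å.
Packing fraction = Z·(4/3)πr³ / a³ = 8 × (4/3)π × (1.215)³ / (5.61)³ = 0.3401 = 34.0%.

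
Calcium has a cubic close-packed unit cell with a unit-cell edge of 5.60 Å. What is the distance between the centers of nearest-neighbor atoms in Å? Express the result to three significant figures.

3.96 Å

In an FCC structure, atoms touch along the face diagonal, so √2·a = 4r; the nearest-neighbor distance equals 2r = 0.7071·a.
d = 0.7071 × 5.60 = 3.96 Å.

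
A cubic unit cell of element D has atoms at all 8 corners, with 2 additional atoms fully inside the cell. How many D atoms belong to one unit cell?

3

Corner atoms are shared by 8 cells (1/8 each), interior atoms are unshared.
Net atoms = 8 × 1/8 + 2 = 1 + 2 = 3.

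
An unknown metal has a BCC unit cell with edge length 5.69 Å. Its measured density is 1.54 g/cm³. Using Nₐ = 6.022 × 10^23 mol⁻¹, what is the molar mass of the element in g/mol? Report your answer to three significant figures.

85.4 g/mol

A BCC cell has Z = 2 atoms; a = 5.690 × 10^-8 cm.
M = ρ·N_A·a³/Z = 1.54 × 6.022 × 10²³ × 1.842 × 10^-22 / 2 = 85.4 g/mol.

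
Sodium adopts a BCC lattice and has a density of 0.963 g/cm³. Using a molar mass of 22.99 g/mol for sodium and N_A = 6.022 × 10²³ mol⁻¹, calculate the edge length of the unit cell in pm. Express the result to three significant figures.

430 pm

With Z = 2 atoms per BCC cell, a³ = Z·M/(N_A·ρ) = 2 × 22.99 / (6.022 × 10²³ × 0.9630 g/cm³) = 7.929 × 10^-23 cm³.
a = (7.929 × 10^-23)^(1/3) = 4.296 × 10^-8 cm = 430 pm.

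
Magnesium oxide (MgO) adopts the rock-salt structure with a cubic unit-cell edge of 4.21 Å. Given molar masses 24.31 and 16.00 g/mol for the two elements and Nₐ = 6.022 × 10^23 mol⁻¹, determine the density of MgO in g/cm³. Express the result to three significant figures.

The rock-salt structure contains Z = 4 formula units per cell; M(MgO) = 24.31 + 16.00 = 40.31 g/mol.
a³ = (4.210 × 10^-8 cm)³ = 7.462 × 10^-23 cm³.
ρ = 4 × 40.31 / (6.022 × 10²³ × 7.462 × 10^-23) = 3.588 g/cm³.

3.59 g/cm³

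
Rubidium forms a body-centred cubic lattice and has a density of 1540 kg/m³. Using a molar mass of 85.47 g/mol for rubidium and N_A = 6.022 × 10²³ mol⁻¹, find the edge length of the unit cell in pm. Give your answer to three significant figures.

569 pm

With Z = 2 atoms per BCC cell, a³ = Z·M/(N_A·ρ) = 2 × 85.47 / (6.022 × 10²³ × 1.540 g/cm³) = 1.843 × 10^-22 cm³.
a = (1.843 × 10^-22)^(1/3) = 5.691 × 10^-8 cm = 569 pm.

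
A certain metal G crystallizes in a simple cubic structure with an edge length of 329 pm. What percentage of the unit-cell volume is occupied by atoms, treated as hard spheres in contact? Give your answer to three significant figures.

52.4%

In a simple cubic lattice atoms touch along the cell edge, so a = 2r, so r = 0.5000a = 164.5 pm.
Packing fraction = Z·(4/3)πr³ / a³ = 1 × (4/3)π × (164.5)³ / (329)³ = 0.5236 = 52.4%.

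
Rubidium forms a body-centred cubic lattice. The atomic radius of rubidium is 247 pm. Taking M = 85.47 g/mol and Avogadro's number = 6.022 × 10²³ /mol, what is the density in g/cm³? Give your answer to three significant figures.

1.53 g/cm³

In a BCC lattice, atoms touch along the body diagonal, so √3·a = 4r, giving a = 570.4 pm = 5.704 × 10^-8 cm.
With Z = 2, ρ = Z·M/(N_A·a³) = 2 × 85.47 / (6.022 × 10²³ × 1.856 × 10^-22) = 1.529 g/cm³.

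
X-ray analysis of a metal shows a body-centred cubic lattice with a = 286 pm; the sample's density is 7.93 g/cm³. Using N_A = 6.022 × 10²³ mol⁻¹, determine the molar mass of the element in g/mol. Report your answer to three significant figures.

55.9 g/mol

A BCC cell has Z = 2 atoms; a = 2.860 × 10^-8 cm.
M = ρ·N_A·a³/Z = 7.93 × 6.022 × 10²³ × 2.339 × 10^-23 / 2 = 55.9 g/mol.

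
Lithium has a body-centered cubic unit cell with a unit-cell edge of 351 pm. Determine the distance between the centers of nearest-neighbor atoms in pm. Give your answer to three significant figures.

In a BCC structure, atoms touch along the body diagonal, so √3·a = 4r; the nearest-neighbor distance equals 2r = 0.8660·a.
d = 0.8660 × 351 = 304 pm.

304 pm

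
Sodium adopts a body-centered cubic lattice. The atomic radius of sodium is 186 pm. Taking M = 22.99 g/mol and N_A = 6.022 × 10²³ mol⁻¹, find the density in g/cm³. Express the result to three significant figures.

0.963 g/cm³

In a BCC lattice, atoms touch along the body diagonal, so √3·a = 4r, giving a = 429.5 pm = 4.295 × 10^-8 cm.
With Z = 2, ρ = Z·M/(N_A·a³) = 2 × 22.99 / (6.022 × 10²³ × 7.926 × 10^-23) = 0.9634 g/cm³.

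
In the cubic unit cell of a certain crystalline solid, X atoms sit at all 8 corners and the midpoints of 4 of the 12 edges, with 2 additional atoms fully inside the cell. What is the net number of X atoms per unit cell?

4

Corner atoms are shared by 8 cells (1/8 each), edge atoms by 4 (1/4 each), interior atoms are unshared.
Net atoms = 8 × 1/8 + 4 × 1/4 + 2 = 1 + 1 + 2 = 4.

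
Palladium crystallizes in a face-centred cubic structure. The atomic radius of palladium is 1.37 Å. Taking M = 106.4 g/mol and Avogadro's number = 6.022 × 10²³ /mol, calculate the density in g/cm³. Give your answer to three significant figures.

12.1 g/cm³

In an FCC lattice, atoms touch along the face diagonal, so √2·a = 4r, giving a = 3.875 Å = 3.875 × 10^-8 cm.
With Z = 4, ρ = Z·M/(N_A·a³) = 4 × 106.4 / (6.022 × 10²³ × 5.818 × 10^-23) = 12.15 g/cm³.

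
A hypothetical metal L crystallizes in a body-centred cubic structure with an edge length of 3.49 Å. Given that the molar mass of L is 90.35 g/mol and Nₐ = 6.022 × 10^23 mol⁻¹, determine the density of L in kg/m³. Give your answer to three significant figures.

7060 kg/m³

A BCC unit cell contains Z = 2 atoms.
Cell volume: a³ = (3.49 Å)³ = (3.490 × 10^-8 cm)³ = 4.251 × 10^-23 cm³.
ρ = Z·M/(N_A·a³) = 2 × 90.35 / (6.022 × 10²³ × 4.251 × 10^-23) = 7.059 g/cm³ = 7060 kg/m³.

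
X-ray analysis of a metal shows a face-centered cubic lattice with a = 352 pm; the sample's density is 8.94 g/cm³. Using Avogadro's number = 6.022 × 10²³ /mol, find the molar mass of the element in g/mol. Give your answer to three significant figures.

An FCC cell has Z = 4 atoms; a = 3.520 × 10^-8 cm.
M = ρ·N_A·a³/Z = 8.94 × 6.022 × 10²³ × 4.361 × 10^-23 / 4 = 58.7 g/mol.

58.7 g/mol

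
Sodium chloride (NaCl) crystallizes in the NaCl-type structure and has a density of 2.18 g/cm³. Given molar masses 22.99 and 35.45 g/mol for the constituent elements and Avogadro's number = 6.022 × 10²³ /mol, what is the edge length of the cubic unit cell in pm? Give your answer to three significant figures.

563 pm

M(NaCl) = 58.44 g/mol; Z = 4 formula units per cell.
a³ = Z·M/(N_A·ρ) = 4 × 58.44 / (6.022 × 10²³ × 2.18) = 1.781 × 10^-22 cm³, so a = 5.626 × 10^-8 cm = 563 pm.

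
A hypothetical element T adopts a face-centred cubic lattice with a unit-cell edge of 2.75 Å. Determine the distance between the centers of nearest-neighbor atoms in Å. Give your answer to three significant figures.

In an FCC structure, atoms touch along the face diagonal, so √2·a = 4r; the nearest-neighbor distance equals 2r = 0.7071·a.
d = 0.7071 × 2.75 = 1.94 Å.

1.94 Å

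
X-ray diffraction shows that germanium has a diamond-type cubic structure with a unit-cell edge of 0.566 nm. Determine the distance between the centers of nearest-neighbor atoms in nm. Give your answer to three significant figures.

0.245 nm

In a diamond cubic structure, nearest neighbors lie along the body diagonal with √3·a = 8r; the nearest-neighbor distance equals 2r = 0.4330·a.
d = 0.4330 × 0.566 = 0.245 nm.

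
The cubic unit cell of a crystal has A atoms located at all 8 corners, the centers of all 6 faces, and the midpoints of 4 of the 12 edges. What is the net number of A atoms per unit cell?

Corner atoms are shared by 8 cells (1/8 each), face atoms by 2 (1/2 each), edge atoms by 4 (1/4 each).
Net atoms = 8 × 1/8 + 6 × 1/2 + 4 × 1/4 = 1 + 3 + 1 = 5.

5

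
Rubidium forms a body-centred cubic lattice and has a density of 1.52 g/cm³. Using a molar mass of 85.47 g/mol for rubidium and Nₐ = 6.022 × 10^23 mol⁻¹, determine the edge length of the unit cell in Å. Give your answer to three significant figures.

5.72 Å

With Z = 2 atoms per BCC cell, a³ = Z·M/(N_A·ρ) = 2 × 85.47 / (6.022 × 10²³ × 1.520 g/cm³) = 1.867 × 10^-22 cm³.
a = (1.867 × 10^-22)^(1/3) = 5.716 × 10^-8 cm = 5.72 Å.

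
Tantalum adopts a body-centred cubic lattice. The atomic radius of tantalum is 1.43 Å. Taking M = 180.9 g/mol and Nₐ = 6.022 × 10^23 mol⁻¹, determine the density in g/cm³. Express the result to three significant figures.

In a BCC lattice, atoms touch along the body diagonal, so √3·a = 4r, giving a = 3.302 Å = 3.302 × 10^-8 cm.
With Z = 2, ρ = Z·M/(N_A·a³) = 2 × 180.9 / (6.022 × 10²³ × 3.602 × 10^-23) = 16.68 g/cm³.

16.7 g/cm³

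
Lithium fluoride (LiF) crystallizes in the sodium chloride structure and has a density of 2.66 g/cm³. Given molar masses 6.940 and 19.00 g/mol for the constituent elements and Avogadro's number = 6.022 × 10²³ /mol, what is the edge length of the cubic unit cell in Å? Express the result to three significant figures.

M(LiF) = 25.94 g/mol; Z = 4 formula units per cell.
a³ = Z·M/(N_A·ρ) = 4 × 25.94 / (6.022 × 10²³ × 2.66) = 6.478 × 10^-23 cm³, so a = 4.016 × 10^-8 cm = 4.02 Å.

4.02 Å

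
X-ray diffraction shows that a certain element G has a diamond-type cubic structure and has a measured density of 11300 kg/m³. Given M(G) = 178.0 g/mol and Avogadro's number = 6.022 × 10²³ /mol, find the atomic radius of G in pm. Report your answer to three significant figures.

129 pm

For a diamond cubic cell (Z = 8), a³ = Z·M/(N_A·ρ) = 8 × 178.0 / (6.022 × 10²³ × 11.30) = 2.093 × 10^-22 cm³, so a = 5.937 × 10^-8 cm = 593.7 pm.
Nearest neighbors lie along the body diagonal with √3·a = 8r, so r = 0.2165 × a = 129 pm.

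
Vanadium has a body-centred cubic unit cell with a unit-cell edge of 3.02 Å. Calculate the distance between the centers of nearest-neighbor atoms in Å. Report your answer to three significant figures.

2.62 Å

In a BCC structure, atoms touch along the body diagonal, so √3·a = 4r; the nearest-neighbor distance equals 2r = 0.8660·a.
d = 0.8660 × 3.02 = 2.62 Å.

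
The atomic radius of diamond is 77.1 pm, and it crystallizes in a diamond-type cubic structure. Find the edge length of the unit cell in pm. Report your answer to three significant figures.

In a diamond cubic lattice, nearest neighbors lie along the body diagonal with √3·a = 8r.
a = 8r/√3 = 8 × 77.1 / 1.7321 = 356 pm.

356 pm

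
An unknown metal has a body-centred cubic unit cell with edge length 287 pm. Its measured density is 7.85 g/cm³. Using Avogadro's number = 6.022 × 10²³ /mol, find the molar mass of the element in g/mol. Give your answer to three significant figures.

A BCC cell has Z = 2 atoms; a = 2.870 × 10^-8 cm.
M = ρ·N_A·a³/Z = 7.85 × 6.022 × 10²³ × 2.364 × 10^-23 / 2 = 55.9 g/mol.

55.9 g/mol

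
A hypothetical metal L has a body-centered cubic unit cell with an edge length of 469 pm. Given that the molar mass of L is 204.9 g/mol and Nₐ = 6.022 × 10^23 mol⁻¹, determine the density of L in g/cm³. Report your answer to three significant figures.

A BCC unit cell contains Z = 2 atoms.
Cell volume: a³ = (469 pm)³ = (4.690 × 10^-8 cm)³ = 1.032 × 10^-22 cm³.
ρ = Z·M/(N_A·a³) = 2 × 204.9 / (6.022 × 10²³ × 1.032 × 10^-22) = 6.596 g/cm³.

6.60 g/cm³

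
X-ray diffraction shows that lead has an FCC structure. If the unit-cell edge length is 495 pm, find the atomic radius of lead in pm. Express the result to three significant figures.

In an FCC lattice, atoms touch along the face diagonal, so √2·a = 4r.
r = √2·a/4 = 1.4142 × 495 / 4 = 175 pm.

175 pm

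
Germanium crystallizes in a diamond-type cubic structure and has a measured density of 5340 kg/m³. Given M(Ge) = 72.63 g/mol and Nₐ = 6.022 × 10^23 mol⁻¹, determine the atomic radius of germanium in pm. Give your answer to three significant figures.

For a diamond cubic cell (Z = 8), a³ = Z·M/(N_A·ρ) = 8 × 72.63 / (6.022 × 10²³ × 5.340) = 1.807 × 10^-22 cm³, so a = 5.653 × 10^-8 cm = 565.3 pm.
Nearest neighbors lie along the body diagonal with √3·a = 8r, so r = 0.2165 × a = 122 pm.

122 pm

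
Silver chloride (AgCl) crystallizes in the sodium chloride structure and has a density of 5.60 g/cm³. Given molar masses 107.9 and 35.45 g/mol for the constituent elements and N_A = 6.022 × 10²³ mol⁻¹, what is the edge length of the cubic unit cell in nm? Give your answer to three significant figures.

0.554 nm

M(AgCl) = 143.35 g/mol; Z = 4 formula units per cell.
a³ = Z·M/(N_A·ρ) = 4 × 143.35 / (6.022 × 10²³ × 5.60) = 1.700 × 10^-22 cm³, so a = 5.540 × 10^-8 cm = 0.554 nm.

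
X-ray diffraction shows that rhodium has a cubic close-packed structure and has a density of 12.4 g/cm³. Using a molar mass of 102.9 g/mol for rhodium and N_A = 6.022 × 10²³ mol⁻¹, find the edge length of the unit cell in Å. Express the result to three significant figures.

With Z = 4 atoms per FCC cell, a³ = Z·M/(N_A·ρ) = 4 × 102.9 / (6.022 × 10²³ × 12.40 g/cm³) = 5.512 × 10^-23 cm³.
a = (5.512 × 10^-23)^(1/3) = 3.806 × 10^-8 cm = 3.81 Å.

3.81 Å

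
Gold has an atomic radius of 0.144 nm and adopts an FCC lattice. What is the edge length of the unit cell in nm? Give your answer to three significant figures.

In an FCC lattice, atoms touch along the face diagonal, so √2·a = 4r.
a = 4r/√2 = 4 × 0.144 / 1.4142 = 0.407 nm.

0.407 nm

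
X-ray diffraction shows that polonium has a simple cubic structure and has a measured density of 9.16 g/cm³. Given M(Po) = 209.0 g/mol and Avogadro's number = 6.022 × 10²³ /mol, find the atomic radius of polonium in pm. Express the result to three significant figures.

168 pm

For a simple cubic cell (Z = 1), a³ = Z·M/(N_A·ρ) = 1 × 209.0 / (6.022 × 10²³ × 9.160) = 3.789 × 10^-23 cm³, so a = 3.359 × 10^-8 cm = 335.9 pm.
Atoms touch along the cell edge, so a = 2r, so r = 0.5000 × a = 168 pm.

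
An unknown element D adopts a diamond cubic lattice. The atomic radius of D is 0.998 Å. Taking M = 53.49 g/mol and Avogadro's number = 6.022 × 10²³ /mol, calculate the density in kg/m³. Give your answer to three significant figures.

In a diamond cubic lattice, nearest neighbors lie along the body diagonal with √3·a = 8r, giving a = 4.610 Å = 4.610 × 10^-8 cm.
With Z = 8, ρ = Z·M/(N_A·a³) = 8 × 53.49 / (6.022 × 10²³ × 9.794 × 10^-23) = 7.255 g/cm³ = 7260 kg/m³.

7260 kg/m³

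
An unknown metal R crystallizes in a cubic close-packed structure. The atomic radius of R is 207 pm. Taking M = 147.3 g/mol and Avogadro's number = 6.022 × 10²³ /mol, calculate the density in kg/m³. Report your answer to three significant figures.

4880 kg/m³

In an FCC lattice, atoms touch along the face diagonal, so √2·a = 4r, giving a = 585.5 pm = 5.855 × 10^-8 cm.
With Z = 4, ρ = Z·M/(N_A·a³) = 4 × 147.3 / (6.022 × 10²³ × 2.007 × 10^-22) = 4.875 g/cm³ = 4880 kg/m³.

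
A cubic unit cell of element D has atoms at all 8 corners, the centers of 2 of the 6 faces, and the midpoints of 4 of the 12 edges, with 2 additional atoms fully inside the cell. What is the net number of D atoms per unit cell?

Corner atoms are shared by 8 cells (1/8 each), face atoms by 2 (1/2 each), edge atoms by 4 (1/4 each), interior atoms are unshared.
Net atoms = 8 × 1/8 + 2 × 1/2 + 4 × 1/4 + 2 = 1 + 1 + 1 + 2 = 5.

5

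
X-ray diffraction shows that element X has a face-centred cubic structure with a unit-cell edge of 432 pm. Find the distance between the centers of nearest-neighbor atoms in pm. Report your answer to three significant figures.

305 pm

In an FCC structure, atoms touch along the face diagonal, so √2·a = 4r; the nearest-neighbor distance equals 2r = 0.7071·a.
d = 0.7071 × 432 = 305 pm.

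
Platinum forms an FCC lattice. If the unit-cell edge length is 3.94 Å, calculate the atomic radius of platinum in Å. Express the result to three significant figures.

In an FCC lattice, atoms touch along the face diagonal, so √2·a = 4r.
r = √2·a/4 = 1.4142 × 3.94 / 4 = 1.39 Å.

1.39 Å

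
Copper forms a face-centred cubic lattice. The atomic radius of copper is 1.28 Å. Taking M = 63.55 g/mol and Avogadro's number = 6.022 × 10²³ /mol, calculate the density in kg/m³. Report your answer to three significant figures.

8900 kg/m³

In an FCC lattice, atoms touch along the face diagonal, so √2·a = 4r, giving a = 3.620 Å = 3.620 × 10^-8 cm.
With Z = 4, ρ = Z·M/(N_A·a³) = 4 × 63.55 / (6.022 × 10²³ × 4.745 × 10^-23) = 8.895 g/cm³ = 8900 kg/m³.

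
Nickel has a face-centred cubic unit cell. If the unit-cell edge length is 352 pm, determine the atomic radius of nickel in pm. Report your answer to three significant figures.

In an FCC lattice, atoms touch along the face diagonal, so √2·a = 4r.
r = √2·a/4 = 1.4142 × 352 / 4 = 124 pm.

124 pm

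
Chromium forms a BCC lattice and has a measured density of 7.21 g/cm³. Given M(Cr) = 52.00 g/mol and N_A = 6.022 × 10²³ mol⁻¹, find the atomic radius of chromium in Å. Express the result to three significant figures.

For a BCC cell (Z = 2), a³ = Z·M/(N_A·ρ) = 2 × 52.00 / (6.022 × 10²³ × 7.210) = 2.395 × 10^-23 cm³, so a = 2.883 × 10^-8 cm = 2.883 Å.
Atoms touch along the body diagonal, so √3·a = 4r, so r = 0.4330 × a = 1.25 Å.

1.25 Å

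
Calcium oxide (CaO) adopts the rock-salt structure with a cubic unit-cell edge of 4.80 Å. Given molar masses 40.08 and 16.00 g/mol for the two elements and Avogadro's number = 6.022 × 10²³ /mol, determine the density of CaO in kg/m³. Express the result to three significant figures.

The rock-salt structure contains Z = 4 formula units per cell; M(CaO) = 40.08 + 16.00 = 56.08 g/mol.
a³ = (4.800 × 10^-8 cm)³ = 1.106 × 10^-22 cm³.
ρ = 4 × 56.08 / (6.022 × 10²³ × 1.106 × 10^-22) = 3.368 g/cm³ = 3370 kg/m³.

3370 kg/m³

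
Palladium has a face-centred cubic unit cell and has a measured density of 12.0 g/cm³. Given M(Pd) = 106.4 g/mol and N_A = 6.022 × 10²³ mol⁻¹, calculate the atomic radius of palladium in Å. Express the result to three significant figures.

For an FCC cell (Z = 4), a³ = Z·M/(N_A·ρ) = 4 × 106.4 / (6.022 × 10²³ × 12.00) = 5.890 × 10^-23 cm³, so a = 3.891 × 10^-8 cm = 3.891 Å.
Atoms touch along the face diagonal, so √2·a = 4r, so r = 0.3536 × a = 1.38 Å.

1.38 Å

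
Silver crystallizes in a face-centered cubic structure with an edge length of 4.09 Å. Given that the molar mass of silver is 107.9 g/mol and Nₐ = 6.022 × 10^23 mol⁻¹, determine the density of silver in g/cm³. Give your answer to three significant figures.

10.5 g/cm³

An FCC unit cell contains Z = 4 atoms.
Cell volume: a³ = (4.09 Å)³ = (4.090 × 10^-8 cm)³ = 6.842 × 10^-23 cm³.
ρ = Z·M/(N_A·a³) = 4 × 107.9 / (6.022 × 10²³ × 6.842 × 10^-23) = 10.48 g/cm³.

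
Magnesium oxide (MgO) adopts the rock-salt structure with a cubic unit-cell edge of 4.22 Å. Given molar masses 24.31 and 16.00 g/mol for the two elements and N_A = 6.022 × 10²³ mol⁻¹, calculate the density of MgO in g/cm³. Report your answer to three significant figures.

3.56 g/cm³

The rock-salt structure contains Z = 4 formula units per cell; M(MgO) = 24.31 + 16.00 = 40.31 g/mol.
a³ = (4.220 × 10^-8 cm)³ = 7.515 × 10^-23 cm³.
ρ = 4 × 40.31 / (6.022 × 10²³ × 7.515 × 10^-23) = 3.563 g/cm³.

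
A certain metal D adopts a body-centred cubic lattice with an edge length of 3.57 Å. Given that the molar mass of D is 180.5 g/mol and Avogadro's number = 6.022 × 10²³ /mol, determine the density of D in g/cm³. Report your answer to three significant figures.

A BCC unit cell contains Z = 2 atoms.
Cell volume: a³ = (3.57 Å)³ = (3.570 × 10^-8 cm)³ = 4.550 × 10^-23 cm³.
ρ = Z·M/(N_A·a³) = 2 × 180.5 / (6.022 × 10²³ × 4.550 × 10^-23) = 13.18 g/cm³.

13.2 g/cm³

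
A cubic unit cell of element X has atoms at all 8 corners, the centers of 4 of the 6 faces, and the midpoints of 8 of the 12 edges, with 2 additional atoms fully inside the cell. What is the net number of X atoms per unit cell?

Corner atoms are shared by 8 cells (1/8 each), face atoms by 2 (1/2 each), edge atoms by 4 (1/4 each), interior atoms are unshared.
Net atoms = 8 × 1/8 + 4 × 1/2 + 8 × 1/4 + 2 = 1 + 2 + 2 + 2 = 7.

7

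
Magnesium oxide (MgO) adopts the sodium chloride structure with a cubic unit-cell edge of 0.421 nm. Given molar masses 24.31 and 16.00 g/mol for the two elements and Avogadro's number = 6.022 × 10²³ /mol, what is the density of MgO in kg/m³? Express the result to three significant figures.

3590 kg/m³

The sodium chloride structure contains Z = 4 formula units per cell; M(MgO) = 24.31 + 16.00 = 40.31 g/mol.
a³ = (4.210 × 10^-8 cm)³ = 7.462 × 10^-23 cm³.
ρ = 4 × 40.31 / (6.022 × 10²³ × 7.462 × 10^-23) = 3.588 g/cm³ = 3590 kg/m³.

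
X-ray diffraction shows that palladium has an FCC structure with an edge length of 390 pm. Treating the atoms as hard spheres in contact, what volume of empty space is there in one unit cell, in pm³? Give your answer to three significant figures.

In an FCC lattice atoms touch along the face diagonal, so √2·a = 4r, so r = 0.3536a = 137.9 pm.
V_cell = a³ = 5.932 × 10^7 pm³; V_atoms = 4 × (4/3)πr³ = 4.392 × 10^7 pm³.
Empty space = 5.932 × 10^7 − 4.392 × 10^7 = 1.54 × 10^7 pm³.

1.54 × 10^7 pm³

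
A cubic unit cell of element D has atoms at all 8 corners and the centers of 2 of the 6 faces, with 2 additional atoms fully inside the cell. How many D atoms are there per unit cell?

Corner atoms are shared by 8 cells (1/8 each), face atoms by 2 (1/2 each), interior atoms are unshared.
Net atoms = 8 × 1/8 + 2 × 1/2 + 2 = 1 + 1 + 2 = 4.

4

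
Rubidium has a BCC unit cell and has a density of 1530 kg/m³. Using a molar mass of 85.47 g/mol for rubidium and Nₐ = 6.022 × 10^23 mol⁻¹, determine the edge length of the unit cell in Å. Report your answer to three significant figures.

5.70 Å

With Z = 2 atoms per BCC cell, a³ = Z·M/(N_A·ρ) = 2 × 85.47 / (6.022 × 10²³ × 1.530 g/cm³) = 1.855 × 10^-22 cm³.
a = (1.855 × 10^-22)^(1/3) = 5.703 × 10^-8 cm = 5.70 Å.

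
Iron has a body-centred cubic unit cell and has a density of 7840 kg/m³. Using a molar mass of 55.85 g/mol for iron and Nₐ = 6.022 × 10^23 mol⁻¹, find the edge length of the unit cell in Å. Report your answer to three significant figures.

2.87 Å

With Z = 2 atoms per BCC cell, a³ = Z·M/(N_A·ρ) = 2 × 55.85 / (6.022 × 10²³ × 7.840 g/cm³) = 2.366 × 10^-23 cm³.
a = (2.366 × 10^-23)^(1/3) = 2.871 × 10^-8 cm = 2.87 Å.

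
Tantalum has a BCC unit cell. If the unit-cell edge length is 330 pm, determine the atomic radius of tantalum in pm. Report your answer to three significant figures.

In a BCC lattice, atoms touch along the body diagonal, so √3·a = 4r.
r = √3·a/4 = 1.7321 × 330 / 4 = 143 pm.

143 pm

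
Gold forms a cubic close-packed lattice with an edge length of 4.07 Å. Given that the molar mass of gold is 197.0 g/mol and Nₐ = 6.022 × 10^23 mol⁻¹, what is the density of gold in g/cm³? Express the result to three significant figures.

An FCC unit cell contains Z = 4 atoms.
Cell volume: a³ = (4.07 Å)³ = (4.070 × 10^-8 cm)³ = 6.742 × 10^-23 cm³.
ρ = Z·M/(N_A·a³) = 4 × 197.0 / (6.022 × 10²³ × 6.742 × 10^-23) = 19.41 g/cm³.

19.4 g/cm³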